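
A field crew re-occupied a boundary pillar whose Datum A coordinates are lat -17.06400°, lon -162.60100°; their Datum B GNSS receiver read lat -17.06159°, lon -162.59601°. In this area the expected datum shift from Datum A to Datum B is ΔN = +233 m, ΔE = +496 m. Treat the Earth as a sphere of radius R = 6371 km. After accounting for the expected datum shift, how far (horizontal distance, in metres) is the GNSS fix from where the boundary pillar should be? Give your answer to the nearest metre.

Observed coordinate differences: Δφ = +0.00241°, Δλ = +0.00499°.
Converting to metres (1° lat = 111195 m, cos φ = 0.955978): observed ΔN = 268.0 m, observed ΔE = 530.4 m.
Subtracting the expected shift leaves a residual of 268.0 − (233) = 35.0 m north and 530.4 − (496) = 34.4 m east.
Residual distance = √(35.0² + 34.4²) = 49.1 m.

49 m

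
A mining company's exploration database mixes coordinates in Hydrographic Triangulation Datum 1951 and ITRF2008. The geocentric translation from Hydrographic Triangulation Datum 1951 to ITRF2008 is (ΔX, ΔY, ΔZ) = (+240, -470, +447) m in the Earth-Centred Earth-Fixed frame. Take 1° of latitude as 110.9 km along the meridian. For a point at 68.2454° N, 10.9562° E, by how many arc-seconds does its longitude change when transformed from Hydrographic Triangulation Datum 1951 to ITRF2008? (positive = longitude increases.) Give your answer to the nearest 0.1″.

Δλ = -44.4″

sin φ = 0.928780, cos φ = 0.370632, sin λ = 0.190059, cos λ = 0.981773.
East component: ΔE = −sin λ·ΔX + cos λ·ΔY = −(0.190059)(240) + (0.981773)(-470) = -507.05 m.
1° of latitude spans 110900 m; at latitude φ, 1° of longitude spans that × cos φ = 41103.1 m, so Δλ = -507.05 / 41103.1 × 3600 = -44.410″.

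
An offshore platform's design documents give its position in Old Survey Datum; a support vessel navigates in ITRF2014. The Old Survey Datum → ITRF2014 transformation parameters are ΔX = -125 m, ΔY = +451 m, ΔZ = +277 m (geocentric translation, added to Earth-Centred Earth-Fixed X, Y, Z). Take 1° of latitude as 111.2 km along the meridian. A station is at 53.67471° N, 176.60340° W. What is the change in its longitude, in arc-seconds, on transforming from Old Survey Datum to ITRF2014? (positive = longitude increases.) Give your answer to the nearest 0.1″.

sin φ = 0.805667, cos φ = 0.592369, sin λ = -0.059247, cos λ = -0.998243.
East component: ΔE = −sin λ·ΔX + cos λ·ΔY = −(-0.059247)(-125) + (-0.998243)(451) = -457.61 m.
1° of latitude spans 111200 m; at latitude φ, 1° of longitude spans that × cos φ = 65871.4 m, so Δλ = -457.61 / 65871.4 × 3600 = -25.009″.

Δλ = -25.0″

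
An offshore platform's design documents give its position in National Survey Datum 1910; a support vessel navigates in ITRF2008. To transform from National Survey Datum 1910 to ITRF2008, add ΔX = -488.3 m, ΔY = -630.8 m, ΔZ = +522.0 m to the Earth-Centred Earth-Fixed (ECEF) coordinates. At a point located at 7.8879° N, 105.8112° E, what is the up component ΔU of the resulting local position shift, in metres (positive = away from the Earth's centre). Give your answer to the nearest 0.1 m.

ΔU = -397.8 m

The local up (radial) axis is (cos φ cos λ, cos φ sin λ, sin φ), giving ΔU = 131.787 − 601.191 + 71.637 = -397.77 m.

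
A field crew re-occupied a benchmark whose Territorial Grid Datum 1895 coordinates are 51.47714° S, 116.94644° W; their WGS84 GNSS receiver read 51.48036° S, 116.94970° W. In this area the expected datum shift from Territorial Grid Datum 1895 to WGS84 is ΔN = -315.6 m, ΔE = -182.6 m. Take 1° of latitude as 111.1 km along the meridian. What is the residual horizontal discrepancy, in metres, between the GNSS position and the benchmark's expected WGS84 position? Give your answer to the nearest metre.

Observed coordinate differences: Δφ = -0.00322°, Δλ = -0.00326°.
Converting to metres (1° lat = 111100 m, cos φ = 0.622827): observed ΔN = -357.7 m, observed ΔE = -225.6 m.
Subtracting the expected shift leaves a residual of -357.7 − (-315.6) = -42.1 m north and -225.6 − (-182.6) = -43.0 m east.
Residual distance = √((-42.1)² + (-43.0)²) = 60.2 m.

60 m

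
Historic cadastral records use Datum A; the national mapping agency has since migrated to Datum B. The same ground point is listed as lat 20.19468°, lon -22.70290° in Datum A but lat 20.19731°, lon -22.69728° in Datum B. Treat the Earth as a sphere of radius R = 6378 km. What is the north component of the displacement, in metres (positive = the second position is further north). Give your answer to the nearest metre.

Δφ = 20.19731° − 20.19468° = +0.00263°; Δλ = -22.69728° − -22.70290° = +0.00562°.
1° along a meridian = πR/180 = 111317 m.
ΔN = Δφ × 111317 = 292.8 m; ΔE = Δλ × 111317 × cos(20.19468°) = +0.00562 × 111317 × 0.938525 = 587.1 m.

ΔN = 293 m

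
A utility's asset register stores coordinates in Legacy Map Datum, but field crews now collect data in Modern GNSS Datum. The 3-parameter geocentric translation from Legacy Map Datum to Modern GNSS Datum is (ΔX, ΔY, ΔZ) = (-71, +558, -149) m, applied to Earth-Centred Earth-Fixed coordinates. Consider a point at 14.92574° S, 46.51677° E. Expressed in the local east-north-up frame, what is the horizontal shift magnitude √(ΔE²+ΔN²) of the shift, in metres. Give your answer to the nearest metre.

The local east axis at (φ, λ) is (−sin λ, cos λ, 0), so ΔE = −sin(46.51677°)·(-71) + cos(46.51677°)·558 = 435.50 m.
The local north axis is (−sin φ cos λ, −sin φ sin λ, cos φ), giving ΔN = -12.584 + 104.281 − 143.973 = -52.28 m.
Horizontal magnitude = √(ΔE² + ΔN²) = √(435.50² + (-52.28)²) = 438.63 m.

439 m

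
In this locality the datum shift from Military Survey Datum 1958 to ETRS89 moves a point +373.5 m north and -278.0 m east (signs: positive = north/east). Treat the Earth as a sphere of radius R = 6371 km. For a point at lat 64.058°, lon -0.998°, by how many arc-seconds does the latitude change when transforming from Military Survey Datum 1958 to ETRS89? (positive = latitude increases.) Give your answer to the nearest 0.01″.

On a sphere of radius R, 1 rad of latitude = R, so Δφ = ΔN / R = 373.5 / 6371000 = 5.8625e-05 rad = 12.092″.

Δφ = 12.09″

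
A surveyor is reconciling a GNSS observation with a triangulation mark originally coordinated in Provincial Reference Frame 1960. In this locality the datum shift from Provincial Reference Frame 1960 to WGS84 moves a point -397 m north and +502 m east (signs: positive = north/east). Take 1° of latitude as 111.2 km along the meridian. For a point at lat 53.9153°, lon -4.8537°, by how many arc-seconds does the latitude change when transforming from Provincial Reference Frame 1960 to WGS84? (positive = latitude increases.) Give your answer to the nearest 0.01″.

Δφ = -12.85″

1° of latitude = 111.2 km, so Δφ = -397.0 / 111200 = -0.0035701° = -12.853″.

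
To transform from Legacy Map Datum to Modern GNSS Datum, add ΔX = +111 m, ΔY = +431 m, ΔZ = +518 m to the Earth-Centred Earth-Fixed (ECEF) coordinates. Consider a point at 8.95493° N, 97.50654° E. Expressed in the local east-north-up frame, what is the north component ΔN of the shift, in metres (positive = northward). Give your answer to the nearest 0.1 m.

ΔN = 447.4 m

At φ = 8.95493°, λ = 97.50654°: sin φ = 0.155657, cos φ = 0.987811, sin λ = 0.991430, cos λ = -0.130639.
ΔN = −sin φ cos λ·ΔX − sin φ sin λ·ΔY + cos φ·ΔZ = −(0.155657)(-0.130639)(111) − (0.155657)(0.991430)(431) + (0.987811)(518) = 447.43 m.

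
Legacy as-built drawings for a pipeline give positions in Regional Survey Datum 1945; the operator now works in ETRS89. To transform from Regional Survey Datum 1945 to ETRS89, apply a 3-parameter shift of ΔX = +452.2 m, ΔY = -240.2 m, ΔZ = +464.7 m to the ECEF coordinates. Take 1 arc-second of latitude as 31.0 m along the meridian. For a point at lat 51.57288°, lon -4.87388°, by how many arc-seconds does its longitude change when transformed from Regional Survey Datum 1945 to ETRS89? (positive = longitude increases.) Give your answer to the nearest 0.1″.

sin φ = 0.783399, cos φ = 0.621519, sin λ = -0.084963, cos λ = 0.996384.
East component: ΔE = −sin λ·ΔX + cos λ·ΔY = −(-0.084963)(452.2) + (0.996384)(-240.2) = -200.91 m.
1° of latitude spans 3600 × 31.00 = 111600 m; at latitude φ, 1° of longitude spans that × cos φ = 69361.5 m, so Δλ = -200.91 / 69361.5 × 3600 = -10.428″.

Δλ = -10.4″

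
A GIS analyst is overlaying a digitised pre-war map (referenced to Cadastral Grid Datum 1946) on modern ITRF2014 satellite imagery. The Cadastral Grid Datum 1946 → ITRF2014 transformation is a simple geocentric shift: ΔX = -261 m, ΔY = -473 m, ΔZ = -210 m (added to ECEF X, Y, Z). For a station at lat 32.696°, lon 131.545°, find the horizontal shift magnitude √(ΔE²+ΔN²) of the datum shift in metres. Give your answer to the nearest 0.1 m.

At φ = 32.696°, λ = 131.545°: sin φ = 0.540182, cos φ = 0.841548, sin λ = 0.748435, cos λ = -0.663208.
ΔE = −sin λ·ΔX + cos λ·ΔY = −(0.748435)·(-261) + (-0.663208)·(-473) = 509.04 m.
ΔN = −sin φ cos λ·ΔX − sin φ sin λ·ΔY + cos φ·ΔZ = −(0.540182)(-0.663208)(-261) − (0.540182)(0.748435)(-473) + (0.841548)(-210) = -79.00 m.
Horizontal magnitude = √(ΔE² + ΔN²) = √(509.04² + (-79.00)²) = 515.13 m.

515.1 m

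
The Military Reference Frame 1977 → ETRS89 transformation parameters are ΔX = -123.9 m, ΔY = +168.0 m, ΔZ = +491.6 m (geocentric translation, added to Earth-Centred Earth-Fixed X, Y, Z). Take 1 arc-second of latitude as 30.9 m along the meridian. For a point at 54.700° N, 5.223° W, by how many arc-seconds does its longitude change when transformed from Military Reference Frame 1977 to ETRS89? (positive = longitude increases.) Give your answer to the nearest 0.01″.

sin φ = 0.816138, cos φ = 0.577858, sin λ = -0.091032, cos λ = 0.995848.
East component: ΔE = −sin λ·ΔX + cos λ·ΔY = −(-0.091032)(-123.9) + (0.995848)(168.0) = 156.02 m.
1° of latitude spans 3600 × 30.90 = 111240 m; at latitude φ, 1° of longitude spans that × cos φ = 64280.9 m, so Δλ = 156.02 / 64280.9 × 3600 = 8.738″.

Δλ = 8.74″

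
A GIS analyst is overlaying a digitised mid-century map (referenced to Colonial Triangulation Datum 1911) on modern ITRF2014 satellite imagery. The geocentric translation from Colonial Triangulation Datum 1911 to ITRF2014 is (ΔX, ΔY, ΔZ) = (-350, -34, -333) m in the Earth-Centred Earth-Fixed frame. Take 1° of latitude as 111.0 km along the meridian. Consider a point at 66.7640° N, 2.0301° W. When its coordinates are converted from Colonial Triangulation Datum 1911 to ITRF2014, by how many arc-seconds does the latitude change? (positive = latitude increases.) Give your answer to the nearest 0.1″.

Δφ = 6.1″

sin φ = 0.918888, cos φ = 0.394519, sin λ = -0.035425, cos λ = 0.999372.
North component: ΔN = −sin φ cos λ·ΔX − sin φ sin λ·ΔY + cos φ·ΔZ = −(0.918888)(0.999372)(-350) − (0.918888)(-0.035425)(-34) + (0.394519)(-333) = 188.93 m.
1° of latitude spans 111000 m, so Δφ = 188.93 / 111000 × 3600 = 6.127″.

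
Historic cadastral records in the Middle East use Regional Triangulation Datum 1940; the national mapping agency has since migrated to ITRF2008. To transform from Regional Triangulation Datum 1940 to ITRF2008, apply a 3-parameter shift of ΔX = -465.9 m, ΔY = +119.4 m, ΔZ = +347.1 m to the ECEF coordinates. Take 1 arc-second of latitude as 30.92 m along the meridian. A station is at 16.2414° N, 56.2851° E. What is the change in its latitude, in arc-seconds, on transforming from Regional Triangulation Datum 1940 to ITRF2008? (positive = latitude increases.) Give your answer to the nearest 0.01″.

sin φ = 0.279685, cos φ = 0.960092, sin λ = 0.831810, cos λ = 0.555061.
North component: ΔN = −sin φ cos λ·ΔX − sin φ sin λ·ΔY + cos φ·ΔZ = −(0.279685)(0.555061)(-465.9) − (0.279685)(0.831810)(119.4) + (0.960092)(347.1) = 377.80 m.
1° of latitude spans 3600 × 30.92 = 111312 m, so Δφ = 377.80 / 111312 × 3600 = 12.219″.

Δφ = 12.22″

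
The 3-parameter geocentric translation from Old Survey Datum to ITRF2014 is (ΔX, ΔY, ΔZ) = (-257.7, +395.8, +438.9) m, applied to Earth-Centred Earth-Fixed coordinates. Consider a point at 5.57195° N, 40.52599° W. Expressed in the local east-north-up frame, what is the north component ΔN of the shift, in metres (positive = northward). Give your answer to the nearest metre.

The local north axis is (−sin φ cos λ, −sin φ sin λ, cos φ), giving ΔN = 19.019 + 24.972 + 436.826 = 480.82 m.

ΔN = 481 m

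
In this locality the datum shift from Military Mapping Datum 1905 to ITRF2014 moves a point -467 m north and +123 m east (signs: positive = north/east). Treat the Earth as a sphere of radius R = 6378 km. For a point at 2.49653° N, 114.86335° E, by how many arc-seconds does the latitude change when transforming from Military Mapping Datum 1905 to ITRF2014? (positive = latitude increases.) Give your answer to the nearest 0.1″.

On a sphere of radius R, 1 rad of latitude = R, so Δφ = ΔN / R = -467.0 / 6378000 = -7.3220e-05 rad = -15.103″.

Δφ = -15.1″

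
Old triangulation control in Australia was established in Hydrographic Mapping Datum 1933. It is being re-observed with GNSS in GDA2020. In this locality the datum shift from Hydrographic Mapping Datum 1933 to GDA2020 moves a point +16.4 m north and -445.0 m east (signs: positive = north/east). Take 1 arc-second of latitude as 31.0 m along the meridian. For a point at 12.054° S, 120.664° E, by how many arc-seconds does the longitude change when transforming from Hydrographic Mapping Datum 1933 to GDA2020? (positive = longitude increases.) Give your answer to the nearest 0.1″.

At latitude -12.054°, cos φ = 0.977951.
1″ of longitude at this latitude = 31.00 × cos φ = 30.3165 m, so Δλ = -445.0 / 30.3165 = -14.678″.

Δλ = -14.7″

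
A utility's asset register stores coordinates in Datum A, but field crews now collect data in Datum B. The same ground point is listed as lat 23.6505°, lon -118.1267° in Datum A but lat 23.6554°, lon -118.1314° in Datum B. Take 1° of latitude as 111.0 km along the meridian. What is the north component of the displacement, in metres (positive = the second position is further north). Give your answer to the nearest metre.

Δφ = 23.6554° − 23.6505° = +0.0049°; Δλ = -118.1314° − -118.1267° = -0.0047°.
ΔN = Δφ × 111000 = 543.9 m; ΔE = Δλ × 111000 × cos(23.6505°) = -0.0047 × 111000 × 0.916010 = -477.9 m.

ΔN = 544 m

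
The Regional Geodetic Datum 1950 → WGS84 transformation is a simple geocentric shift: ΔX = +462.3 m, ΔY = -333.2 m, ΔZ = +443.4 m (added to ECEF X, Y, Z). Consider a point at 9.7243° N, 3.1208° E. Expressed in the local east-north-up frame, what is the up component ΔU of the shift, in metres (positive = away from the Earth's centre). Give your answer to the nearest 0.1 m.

ΔU = 512.0 m

At φ = 9.7243°, λ = 3.1208°: sin φ = 0.168907, cos φ = 0.985632, sin λ = 0.054441, cos λ = 0.998517.
ΔU = cos φ cos λ·ΔX + cos φ sin λ·ΔY + sin φ·ΔZ = (0.985632)(0.998517)(462.3) + (0.985632)(0.054441)(-333.2) + (0.168907)(443.4) = 512.00 m.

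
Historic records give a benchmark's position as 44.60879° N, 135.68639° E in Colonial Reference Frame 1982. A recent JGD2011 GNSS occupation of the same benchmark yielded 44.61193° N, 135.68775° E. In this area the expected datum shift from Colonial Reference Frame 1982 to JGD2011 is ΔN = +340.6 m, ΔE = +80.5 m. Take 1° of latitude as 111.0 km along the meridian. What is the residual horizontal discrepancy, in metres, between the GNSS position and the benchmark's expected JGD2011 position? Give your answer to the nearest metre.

28 m

Observed coordinate differences: Δφ = +0.00314°, Δλ = +0.00136°.
Converting to metres (1° lat = 111000 m, cos φ = 0.711918): observed ΔN = 348.5 m, observed ΔE = 107.5 m.
Subtracting the expected shift leaves a residual of 348.5 − (340.6) = 7.9 m north and 107.5 − (80.5) = 27.0 m east.
Residual distance = √(7.9² + 27.0²) = 28.1 m.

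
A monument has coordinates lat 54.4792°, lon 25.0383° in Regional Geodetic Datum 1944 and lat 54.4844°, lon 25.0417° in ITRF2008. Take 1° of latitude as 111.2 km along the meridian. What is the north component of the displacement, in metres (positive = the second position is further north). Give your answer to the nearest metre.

Δφ = 54.4844° − 54.4792° = +0.0052°; Δλ = 25.0417° − 25.0383° = +0.0034°.
ΔN = Δφ × 111200 = 578.2 m; ΔE = Δλ × 111200 × cos(54.4792°) = +0.0034 × 111200 × 0.580998 = 219.7 m.

ΔN = 578 m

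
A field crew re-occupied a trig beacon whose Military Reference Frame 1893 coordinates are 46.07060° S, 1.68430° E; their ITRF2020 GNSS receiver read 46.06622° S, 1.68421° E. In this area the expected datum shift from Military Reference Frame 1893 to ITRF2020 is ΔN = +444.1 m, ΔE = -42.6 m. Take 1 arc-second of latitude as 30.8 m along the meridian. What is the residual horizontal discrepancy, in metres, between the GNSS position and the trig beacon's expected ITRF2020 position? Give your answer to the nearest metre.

Observed coordinate differences: Δφ = +0.00438°, Δλ = -0.00009°.
Converting to metres (1° lat = 110880 m, cos φ = 0.693771): observed ΔN = 485.7 m, observed ΔE = -6.9 m.
Subtracting the expected shift leaves a residual of 485.7 − (444.1) = 41.6 m north and -6.9 − (-42.6) = 35.7 m east.
Residual distance = √(41.6² + 35.7²) = 54.8 m.

55 m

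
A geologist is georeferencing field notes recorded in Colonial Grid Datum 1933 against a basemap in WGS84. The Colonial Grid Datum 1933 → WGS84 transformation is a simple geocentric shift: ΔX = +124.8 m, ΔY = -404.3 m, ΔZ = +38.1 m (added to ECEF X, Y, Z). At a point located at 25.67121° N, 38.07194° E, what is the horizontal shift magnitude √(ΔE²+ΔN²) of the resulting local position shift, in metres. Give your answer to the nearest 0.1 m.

407.6 m

At φ = 25.67121°, λ = 38.07194°: sin φ = 0.433206, cos φ = 0.901295, sin λ = 0.616650, cos λ = 0.787237.
ΔE = −sin λ·ΔX + cos λ·ΔY = −(0.616650)·(124.8) + (0.787237)·(-404.3) = -395.24 m.
ΔN = −sin φ cos λ·ΔX − sin φ sin λ·ΔY + cos φ·ΔZ = −(0.433206)(0.787237)(124.8) − (0.433206)(0.616650)(-404.3) + (0.901295)(38.1) = 99.78 m.
Horizontal magnitude = √(ΔE² + ΔN²) = √((-395.24)² + 99.78²) = 407.64 m.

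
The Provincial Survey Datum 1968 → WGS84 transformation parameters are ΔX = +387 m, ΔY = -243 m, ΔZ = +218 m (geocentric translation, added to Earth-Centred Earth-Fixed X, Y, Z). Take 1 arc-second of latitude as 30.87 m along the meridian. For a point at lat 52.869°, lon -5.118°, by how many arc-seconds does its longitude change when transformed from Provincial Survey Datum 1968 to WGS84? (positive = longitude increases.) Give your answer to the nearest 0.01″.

Δλ = -11.14″

sin φ = 0.797257, cos φ = 0.603639, sin λ = -0.089207, cos λ = 0.996013.
East component: ΔE = −sin λ·ΔX + cos λ·ΔY = −(-0.089207)(387) + (0.996013)(-243) = -207.51 m.
1° of latitude spans 3600 × 30.87 = 111132 m; at latitude φ, 1° of longitude spans that × cos φ = 67083.7 m, so Δλ = -207.51 / 67083.7 × 3600 = -11.136″.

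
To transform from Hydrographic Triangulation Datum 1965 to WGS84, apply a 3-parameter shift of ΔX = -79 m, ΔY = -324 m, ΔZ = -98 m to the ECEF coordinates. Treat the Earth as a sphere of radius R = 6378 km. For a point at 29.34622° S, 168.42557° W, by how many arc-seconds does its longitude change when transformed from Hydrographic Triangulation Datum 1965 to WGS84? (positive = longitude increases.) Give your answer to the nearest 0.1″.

Δλ = 11.2″

sin φ = -0.490086, cos φ = 0.871674, sin λ = -0.200641, cos λ = -0.979665.
East component: ΔE = −sin λ·ΔX + cos λ·ΔY = −(-0.200641)(-79) + (-0.979665)(-324) = 301.56 m.
1° of latitude spans πR/180 = 111317 m; at latitude φ, 1° of longitude spans that × cos φ = 97032.2 m, so Δλ = 301.56 / 97032.2 × 3600 = 11.188″.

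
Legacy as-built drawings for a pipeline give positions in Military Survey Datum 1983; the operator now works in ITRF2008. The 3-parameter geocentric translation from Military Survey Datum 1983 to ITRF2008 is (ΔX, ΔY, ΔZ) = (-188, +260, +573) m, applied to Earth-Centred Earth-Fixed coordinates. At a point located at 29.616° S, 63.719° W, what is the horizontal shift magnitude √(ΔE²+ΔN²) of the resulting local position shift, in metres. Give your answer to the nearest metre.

At φ = -29.616°, λ = -63.719°: sin φ = -0.494185, cos φ = 0.869357, sin λ = -0.896633, cos λ = 0.442774.
ΔE = −sin λ·ΔX + cos λ·ΔY = −(-0.896633)·(-188) + (0.442774)·(260) = -53.45 m.
ΔN = −sin φ cos λ·ΔX − sin φ sin λ·ΔY + cos φ·ΔZ = −(-0.494185)(0.442774)(-188) − (-0.494185)(-0.896633)(260) + (0.869357)(573) = 341.80 m.
Horizontal magnitude = √(ΔE² + ΔN²) = √((-53.45)² + 341.80²) = 345.95 m.

346 m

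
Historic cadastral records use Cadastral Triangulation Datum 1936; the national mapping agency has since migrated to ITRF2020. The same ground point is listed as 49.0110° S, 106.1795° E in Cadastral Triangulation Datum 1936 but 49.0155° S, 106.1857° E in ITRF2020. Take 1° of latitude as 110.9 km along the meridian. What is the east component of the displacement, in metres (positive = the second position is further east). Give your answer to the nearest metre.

ΔE = 451 m

Δφ = -49.0155° − -49.0110° = -0.0045°; Δλ = 106.1857° − 106.1795° = +0.0062°.
ΔN = Δφ × 110900 = -499.1 m; ΔE = Δλ × 110900 × cos(-49.0110°) = +0.0062 × 110900 × 0.655914 = 451.0 m.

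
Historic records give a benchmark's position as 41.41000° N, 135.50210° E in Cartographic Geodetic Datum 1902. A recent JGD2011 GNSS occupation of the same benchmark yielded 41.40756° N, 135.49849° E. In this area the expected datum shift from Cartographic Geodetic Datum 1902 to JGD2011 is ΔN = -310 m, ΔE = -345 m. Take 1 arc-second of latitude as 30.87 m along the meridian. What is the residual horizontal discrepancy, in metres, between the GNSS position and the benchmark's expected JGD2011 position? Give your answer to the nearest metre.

Observed coordinate differences: Δφ = -0.00244°, Δλ = -0.00361°.
Converting to metres (1° lat = 111132 m, cos φ = 0.749996): observed ΔN = -271.2 m, observed ΔE = -300.9 m.
Subtracting the expected shift leaves a residual of -271.2 − (-310) = 38.8 m north and -300.9 − (-345) = 44.1 m east.
Residual distance = √(38.8² + 44.1²) = 58.8 m.

59 m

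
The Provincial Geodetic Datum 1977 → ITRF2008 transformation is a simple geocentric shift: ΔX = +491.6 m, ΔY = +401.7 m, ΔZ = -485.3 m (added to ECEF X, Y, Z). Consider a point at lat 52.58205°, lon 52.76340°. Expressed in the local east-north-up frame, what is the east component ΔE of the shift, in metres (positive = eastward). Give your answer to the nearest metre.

The local east axis at (φ, λ) is (−sin λ, cos λ, 0), so ΔE = −sin(52.76340°)·491.6 + cos(52.76340°)·401.7 = -148.31 m.

ΔE = -148 m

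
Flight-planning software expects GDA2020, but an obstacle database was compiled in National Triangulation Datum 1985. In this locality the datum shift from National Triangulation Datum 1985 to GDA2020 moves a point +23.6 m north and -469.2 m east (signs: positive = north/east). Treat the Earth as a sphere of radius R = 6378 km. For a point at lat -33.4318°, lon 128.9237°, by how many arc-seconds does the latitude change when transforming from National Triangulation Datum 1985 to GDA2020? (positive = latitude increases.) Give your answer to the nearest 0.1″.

Δφ = 0.8″

On a sphere of radius R, 1 rad of latitude = R, so Δφ = ΔN / R = 23.6 / 6378000 = 3.7002e-06 rad = 0.763″.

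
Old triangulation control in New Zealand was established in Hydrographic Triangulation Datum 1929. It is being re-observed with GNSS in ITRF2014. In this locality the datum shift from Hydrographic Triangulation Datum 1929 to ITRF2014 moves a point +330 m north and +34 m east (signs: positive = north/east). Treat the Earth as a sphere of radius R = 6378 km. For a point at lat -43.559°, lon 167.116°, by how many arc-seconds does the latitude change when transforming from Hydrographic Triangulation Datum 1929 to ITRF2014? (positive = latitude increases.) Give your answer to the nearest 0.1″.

On a sphere of radius R, 1 rad of latitude = R, so Δφ = ΔN / R = 330.0 / 6378000 = 5.1740e-05 rad = 10.672″.

Δφ = 10.7″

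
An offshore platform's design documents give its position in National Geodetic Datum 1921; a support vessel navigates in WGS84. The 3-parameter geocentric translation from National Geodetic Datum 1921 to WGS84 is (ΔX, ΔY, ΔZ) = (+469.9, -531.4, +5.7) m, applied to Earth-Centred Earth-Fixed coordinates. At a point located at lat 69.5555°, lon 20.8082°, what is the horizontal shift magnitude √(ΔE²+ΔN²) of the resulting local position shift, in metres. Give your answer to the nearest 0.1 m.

703.3 m

At φ = 69.5555°, λ = 20.8082°: sin φ = 0.937011, cos φ = 0.349300, sin λ = 0.355241, cos λ = 0.934775.
ΔE = −sin λ·ΔX + cos λ·ΔY = −(0.355241)·(469.9) + (0.934775)·(-531.4) = -663.67 m.
ΔN = −sin φ cos λ·ΔX − sin φ sin λ·ΔY + cos φ·ΔZ = −(0.937011)(0.934775)(469.9) − (0.937011)(0.355241)(-531.4) + (0.349300)(5.7) = -232.71 m.
Horizontal magnitude = √(ΔE² + ΔN²) = √((-663.67)² + (-232.71)²) = 703.28 m.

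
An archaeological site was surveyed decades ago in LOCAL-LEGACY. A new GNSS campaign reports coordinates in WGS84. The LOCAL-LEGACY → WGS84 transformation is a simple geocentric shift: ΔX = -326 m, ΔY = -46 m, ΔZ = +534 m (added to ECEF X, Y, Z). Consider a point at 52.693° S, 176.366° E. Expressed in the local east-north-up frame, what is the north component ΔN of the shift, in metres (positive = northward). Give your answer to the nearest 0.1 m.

The local north axis is (−sin φ cos λ, −sin φ sin λ, cos φ), giving ΔN = 258.779 − 2.319 + 323.650 = 580.11 m.

ΔN = 580.1 m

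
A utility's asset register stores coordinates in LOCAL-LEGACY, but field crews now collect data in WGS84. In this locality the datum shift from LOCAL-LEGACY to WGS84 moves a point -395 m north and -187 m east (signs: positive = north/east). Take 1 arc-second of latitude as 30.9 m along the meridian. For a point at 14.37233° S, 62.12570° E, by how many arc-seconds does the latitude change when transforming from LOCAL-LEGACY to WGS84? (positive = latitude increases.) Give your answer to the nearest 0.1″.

Δφ = -12.8″

1″ of latitude = 30.90 m, so Δφ = -395.0 / 30.90 = -12.783″.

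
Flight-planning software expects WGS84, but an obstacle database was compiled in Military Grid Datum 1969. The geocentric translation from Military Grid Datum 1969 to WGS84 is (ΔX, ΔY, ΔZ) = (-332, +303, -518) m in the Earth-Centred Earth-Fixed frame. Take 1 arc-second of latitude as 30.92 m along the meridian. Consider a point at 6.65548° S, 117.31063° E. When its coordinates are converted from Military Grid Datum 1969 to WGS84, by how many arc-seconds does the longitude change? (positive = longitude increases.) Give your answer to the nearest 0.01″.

sin φ = -0.115899, cos φ = 0.993261, sin λ = 0.888532, cos λ = -0.458814.
East component: ΔE = −sin λ·ΔX + cos λ·ΔY = −(0.888532)(-332) + (-0.458814)(303) = 155.97 m.
1° of latitude spans 3600 × 30.92 = 111312 m; at latitude φ, 1° of longitude spans that × cos φ = 110561.9 m, so Δλ = 155.97 / 110561.9 × 3600 = 5.079″.

Δλ = 5.08″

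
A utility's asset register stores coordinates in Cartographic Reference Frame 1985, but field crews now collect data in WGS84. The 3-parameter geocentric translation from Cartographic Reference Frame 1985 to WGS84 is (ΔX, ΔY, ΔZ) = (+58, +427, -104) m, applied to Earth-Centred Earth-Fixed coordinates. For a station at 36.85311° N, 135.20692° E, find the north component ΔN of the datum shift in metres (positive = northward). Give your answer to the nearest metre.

ΔN = -239 m

The local north axis is (−sin φ cos λ, −sin φ sin λ, cos φ), giving ΔN = 24.686 − 180.435 − 83.218 = -238.97 m.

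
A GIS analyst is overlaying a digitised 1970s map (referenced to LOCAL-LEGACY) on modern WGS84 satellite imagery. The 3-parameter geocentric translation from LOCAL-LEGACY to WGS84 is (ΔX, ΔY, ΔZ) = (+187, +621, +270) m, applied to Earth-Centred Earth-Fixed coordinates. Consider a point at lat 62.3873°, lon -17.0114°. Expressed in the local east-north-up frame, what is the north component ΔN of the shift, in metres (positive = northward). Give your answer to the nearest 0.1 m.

At φ = 62.3873°, λ = -17.0114°: sin φ = 0.886101, cos φ = 0.463492, sin λ = -0.292562, cos λ = 0.956247.
ΔN = −sin φ cos λ·ΔX − sin φ sin λ·ΔY + cos φ·ΔZ = −(0.886101)(0.956247)(187) − (0.886101)(-0.292562)(621) + (0.463492)(270) = 127.68 m.

ΔN = 127.7 m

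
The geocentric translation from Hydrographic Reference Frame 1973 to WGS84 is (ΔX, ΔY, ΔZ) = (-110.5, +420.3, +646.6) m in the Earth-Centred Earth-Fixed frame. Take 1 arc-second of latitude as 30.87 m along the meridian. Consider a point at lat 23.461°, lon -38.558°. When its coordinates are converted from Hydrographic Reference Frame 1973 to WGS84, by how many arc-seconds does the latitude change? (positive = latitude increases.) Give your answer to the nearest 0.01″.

Δφ = 23.71″

sin φ = 0.398125, cos φ = 0.917331, sin λ = -0.623307, cos λ = 0.781978.
North component: ΔN = −sin φ cos λ·ΔX − sin φ sin λ·ΔY + cos φ·ΔZ = −(0.398125)(0.781978)(-110.5) − (0.398125)(-0.623307)(420.3) + (0.917331)(646.6) = 731.85 m.
1° of latitude spans 3600 × 30.87 = 111132 m, so Δφ = 731.85 / 111132 × 3600 = 23.707″.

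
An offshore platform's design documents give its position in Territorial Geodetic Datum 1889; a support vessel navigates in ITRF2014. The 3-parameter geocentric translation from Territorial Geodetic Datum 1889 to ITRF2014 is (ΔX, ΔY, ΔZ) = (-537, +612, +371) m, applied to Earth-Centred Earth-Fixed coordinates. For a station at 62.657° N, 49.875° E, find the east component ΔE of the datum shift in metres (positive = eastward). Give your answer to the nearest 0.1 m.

ΔE = 805.0 m

At φ = 62.657°, λ = 49.875°: sin φ = 0.888273, cos φ = 0.459316, sin λ = 0.764640, cos λ = 0.644457.
ΔE = −sin λ·ΔX + cos λ·ΔY = −(0.764640)·(-537) + (0.644457)·(612) = 805.02 m.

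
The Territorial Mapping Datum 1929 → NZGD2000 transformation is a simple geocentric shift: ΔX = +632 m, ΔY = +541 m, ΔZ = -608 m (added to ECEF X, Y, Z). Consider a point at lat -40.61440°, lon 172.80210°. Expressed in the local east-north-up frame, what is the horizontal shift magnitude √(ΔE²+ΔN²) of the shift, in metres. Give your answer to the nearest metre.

The local east axis at (φ, λ) is (−sin λ, cos λ, 0), so ΔE = −sin(172.80210°)·632 + cos(172.80210°)·541 = -615.92 m.
The local north axis is (−sin φ cos λ, −sin φ sin λ, cos φ), giving ΔN = -408.168 + 44.126 − 461.537 = -825.58 m.
Horizontal magnitude = √(ΔE² + ΔN²) = √((-615.92)² + (-825.58)²) = 1030.02 m.

1030 m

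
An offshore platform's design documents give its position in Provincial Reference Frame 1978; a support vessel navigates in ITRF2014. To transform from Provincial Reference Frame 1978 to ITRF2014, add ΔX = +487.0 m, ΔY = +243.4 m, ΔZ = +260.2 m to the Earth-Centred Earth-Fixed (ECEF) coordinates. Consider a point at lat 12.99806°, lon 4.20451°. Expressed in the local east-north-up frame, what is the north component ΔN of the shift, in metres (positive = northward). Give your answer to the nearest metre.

The local north axis is (−sin φ cos λ, −sin φ sin λ, cos φ), giving ΔN = -109.240 − 4.014 + 253.533 = 140.28 m.

ΔN = 140 m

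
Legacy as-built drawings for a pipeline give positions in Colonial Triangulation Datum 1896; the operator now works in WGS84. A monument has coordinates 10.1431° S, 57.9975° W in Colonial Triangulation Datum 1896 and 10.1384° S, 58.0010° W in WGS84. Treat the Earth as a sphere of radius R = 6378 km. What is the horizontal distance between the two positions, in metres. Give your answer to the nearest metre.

Δφ = -10.1384° − -10.1431° = +0.0047°; Δλ = -58.0010° − -57.9975° = -0.0035°.
1° along a meridian = πR/180 = 111317 m.
ΔN = Δφ × 111317 = 523.2 m; ΔE = Δλ × 111317 × cos(-10.1431°) = -0.0035 × 111317 × 0.984371 = -383.5 m.
Distance = √(ΔE² + ΔN²) = √((-383.5)² + 523.2²) = 648.7 m.

649 m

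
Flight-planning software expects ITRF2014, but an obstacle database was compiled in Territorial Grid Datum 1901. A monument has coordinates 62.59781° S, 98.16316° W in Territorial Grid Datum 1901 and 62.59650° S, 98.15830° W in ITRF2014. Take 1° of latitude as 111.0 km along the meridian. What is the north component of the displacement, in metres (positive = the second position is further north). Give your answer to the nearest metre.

ΔN = 145 m

Δφ = -62.59650° − -62.59781° = +0.00131°; Δλ = -98.15830° − -98.16316° = +0.00486°.
ΔN = Δφ × 111000 = 145.4 m; ΔE = Δλ × 111000 × cos(-62.59781°) = +0.00486 × 111000 × 0.460234 = 248.3 m.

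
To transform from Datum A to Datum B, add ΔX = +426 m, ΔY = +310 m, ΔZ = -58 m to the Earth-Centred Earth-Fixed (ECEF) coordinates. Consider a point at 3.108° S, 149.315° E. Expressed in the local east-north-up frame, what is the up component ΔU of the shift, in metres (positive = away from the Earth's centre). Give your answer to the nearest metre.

The local up (radial) axis is (cos φ cos λ, cos φ sin λ, sin φ), giving ΔU = -365.815 + 157.966 + 3.145 = -204.70 m.

ΔU = -205 m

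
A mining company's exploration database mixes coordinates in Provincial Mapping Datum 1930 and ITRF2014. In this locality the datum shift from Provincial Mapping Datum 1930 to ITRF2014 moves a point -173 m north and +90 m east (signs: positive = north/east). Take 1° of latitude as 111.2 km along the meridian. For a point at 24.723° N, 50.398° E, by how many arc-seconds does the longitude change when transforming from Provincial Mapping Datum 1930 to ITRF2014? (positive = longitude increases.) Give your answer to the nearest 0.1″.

Δλ = 3.2″

At latitude 24.723°, cos φ = 0.908340.
1° of longitude at this latitude = 111.2 × cos φ = 101.01 km, so Δλ = 90.0 / 101007.4 = 0.0008910° = 3.208″.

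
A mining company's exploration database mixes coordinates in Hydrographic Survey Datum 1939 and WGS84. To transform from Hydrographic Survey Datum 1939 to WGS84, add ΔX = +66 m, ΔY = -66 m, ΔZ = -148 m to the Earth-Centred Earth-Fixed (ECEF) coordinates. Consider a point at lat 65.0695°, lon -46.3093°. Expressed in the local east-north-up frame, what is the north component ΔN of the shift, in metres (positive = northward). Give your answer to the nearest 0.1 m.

At φ = 65.0695°, λ = -46.3093°: sin φ = 0.906820, cos φ = 0.421519, sin λ = -0.723079, cos λ = 0.690765.
ΔN = −sin φ cos λ·ΔX − sin φ sin λ·ΔY + cos φ·ΔZ = −(0.906820)(0.690765)(66) − (0.906820)(-0.723079)(-66) + (0.421519)(-148) = -147.00 m.

ΔN = -147.0 m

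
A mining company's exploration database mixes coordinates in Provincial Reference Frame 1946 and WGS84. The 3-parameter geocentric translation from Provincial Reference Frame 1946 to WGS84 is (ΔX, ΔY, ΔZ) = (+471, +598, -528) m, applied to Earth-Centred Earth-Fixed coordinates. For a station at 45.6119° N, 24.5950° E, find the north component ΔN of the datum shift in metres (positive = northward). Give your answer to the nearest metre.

ΔN = -853 m

At φ = 45.6119°, λ = 24.5950°: sin φ = 0.714618, cos φ = 0.699515, sin λ = 0.416201, cos λ = 0.909272.
ΔN = −sin φ cos λ·ΔX − sin φ sin λ·ΔY + cos φ·ΔZ = −(0.714618)(0.909272)(471) − (0.714618)(0.416201)(598) + (0.699515)(-528) = -853.25 m.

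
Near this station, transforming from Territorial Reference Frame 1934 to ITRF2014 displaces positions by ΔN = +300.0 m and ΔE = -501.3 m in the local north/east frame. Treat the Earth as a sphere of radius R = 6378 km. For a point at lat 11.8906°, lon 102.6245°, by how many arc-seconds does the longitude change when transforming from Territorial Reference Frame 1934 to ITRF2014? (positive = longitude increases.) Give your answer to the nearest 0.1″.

At latitude 11.8906°, cos φ = 0.978543.
One radian of longitude at latitude φ spans R cos φ, so Δλ = ΔE / (R cos φ) = -501.3 / (6378000 × 0.978543) = -8.0322e-05 rad = -16.568″.

Δλ = -16.6″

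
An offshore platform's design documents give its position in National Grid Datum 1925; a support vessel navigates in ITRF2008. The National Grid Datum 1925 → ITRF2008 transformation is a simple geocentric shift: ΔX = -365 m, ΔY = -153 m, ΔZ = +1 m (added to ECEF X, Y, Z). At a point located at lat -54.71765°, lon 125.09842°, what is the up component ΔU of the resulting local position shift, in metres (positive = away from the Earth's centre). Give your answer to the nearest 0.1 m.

At φ = -54.71765°, λ = 125.09842°: sin φ = -0.816316, cos φ = 0.577606, sin λ = 0.818166, cos λ = -0.574983.
ΔU = cos φ cos λ·ΔX + cos φ sin λ·ΔY + sin φ·ΔZ = (0.577606)(-0.574983)(-365) + (0.577606)(0.818166)(-153) + (-0.816316)(1) = 48.10 m.

ΔU = 48.1 m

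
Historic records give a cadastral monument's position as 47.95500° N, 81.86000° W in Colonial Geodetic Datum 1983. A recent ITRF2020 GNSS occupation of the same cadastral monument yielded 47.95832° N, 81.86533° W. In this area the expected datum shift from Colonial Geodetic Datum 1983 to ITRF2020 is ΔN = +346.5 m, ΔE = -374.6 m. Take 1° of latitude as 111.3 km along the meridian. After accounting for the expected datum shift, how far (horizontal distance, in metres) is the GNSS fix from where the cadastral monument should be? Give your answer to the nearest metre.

32 m

Observed coordinate differences: Δφ = +0.00332°, Δλ = -0.00533°.
Converting to metres (1° lat = 111300 m, cos φ = 0.669714): observed ΔN = 369.5 m, observed ΔE = -397.3 m.
Subtracting the expected shift leaves a residual of 369.5 − (346.5) = 23.0 m north and -397.3 − (-374.6) = -22.7 m east.
Residual distance = √(23.0² + (-22.7)²) = 32.3 m.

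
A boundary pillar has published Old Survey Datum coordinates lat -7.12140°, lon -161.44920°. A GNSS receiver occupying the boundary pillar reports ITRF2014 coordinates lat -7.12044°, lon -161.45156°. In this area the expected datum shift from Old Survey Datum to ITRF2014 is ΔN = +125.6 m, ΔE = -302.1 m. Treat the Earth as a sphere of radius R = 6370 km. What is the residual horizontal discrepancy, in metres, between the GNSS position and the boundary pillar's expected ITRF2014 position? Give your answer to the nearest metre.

Observed coordinate differences: Δφ = +0.00096°, Δλ = -0.00236°.
Converting to metres (1° lat = 111177 m, cos φ = 0.992286): observed ΔN = 106.7 m, observed ΔE = -260.4 m.
Subtracting the expected shift leaves a residual of 106.7 − (125.6) = -18.9 m north and -260.4 − (-302.1) = 41.7 m east.
Residual distance = √((-18.9)² + 41.7²) = 45.8 m.

46 m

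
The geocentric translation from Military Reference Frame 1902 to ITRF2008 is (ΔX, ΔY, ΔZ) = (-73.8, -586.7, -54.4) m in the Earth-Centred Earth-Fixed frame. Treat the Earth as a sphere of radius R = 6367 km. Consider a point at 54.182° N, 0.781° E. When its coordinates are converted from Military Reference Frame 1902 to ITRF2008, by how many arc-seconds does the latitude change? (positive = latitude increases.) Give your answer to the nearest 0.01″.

Δφ = 1.12″

sin φ = 0.810880, cos φ = 0.585212, sin λ = 0.013631, cos λ = 0.999907.
North component: ΔN = −sin φ cos λ·ΔX − sin φ sin λ·ΔY + cos φ·ΔZ = −(0.810880)(0.999907)(-73.8) − (0.810880)(0.013631)(-586.7) + (0.585212)(-54.4) = 34.49 m.
1° of latitude spans πR/180 = 111125 m, so Δφ = 34.49 / 111125 × 3600 = 1.117″.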